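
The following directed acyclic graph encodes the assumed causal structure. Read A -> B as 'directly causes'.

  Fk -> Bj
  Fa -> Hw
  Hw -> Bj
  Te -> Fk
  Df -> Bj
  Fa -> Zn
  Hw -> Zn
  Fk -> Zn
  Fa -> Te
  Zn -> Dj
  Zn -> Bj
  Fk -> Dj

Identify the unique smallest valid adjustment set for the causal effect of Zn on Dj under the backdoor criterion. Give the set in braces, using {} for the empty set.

Variables eligible for adjustment (non-descendants of Zn, excluding Zn and Dj): {Df, Fa, Fk, Hw, Te}.
Backdoor paths from Zn to Dj:
  P1: Zn <- Fa -> Te -> Fk -> Dj
  P2: Zn <- Fa -> Hw -> Bj <- Fk -> Dj
  P3: Zn <- Fk -> Dj
  P4: Zn <- Hw <- Fa -> Te -> Fk -> Dj
  P5: Zn <- Hw -> Bj <- Fk -> Dj
The empty set is not sufficient: P1 (Zn <- Fa -> Te -> Fk -> Dj) has no collider blocking it and no conditioned non-collider, so it is open.
Try {Fk}:
  P1: blocked at chain node Fk ∈ conditioning set.
  P2: blocked at collider Bj (neither it nor any descendant is in the conditioning set).
  P3: blocked at fork node Fk ∈ conditioning set.
  P4: blocked at chain node Fk ∈ conditioning set.
  P5: blocked at collider Bj (neither it nor any descendant is in the conditioning set).
{Fk} contains no descendant of Zn and blocks every backdoor path.
No other singleton works — e.g. {Fa} leaves P3 open — so {Fk} is the unique smallest valid adjustment set.

{Fk}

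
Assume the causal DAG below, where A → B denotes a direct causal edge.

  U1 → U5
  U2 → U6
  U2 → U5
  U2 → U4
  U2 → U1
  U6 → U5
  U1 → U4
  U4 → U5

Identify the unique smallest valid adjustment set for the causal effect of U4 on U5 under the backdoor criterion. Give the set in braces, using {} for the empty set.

{U1, U2}

Variables eligible for adjustment (non-descendants of U4, excluding U4 and U5): {U1, U2, U6}.
Backdoor paths from U4 to U5:
  P1: U4 <- U2 -> U6 -> U5
  P2: U4 <- U2 -> U1 -> U5
  P3: U4 <- U2 -> U5
  P4: U4 <- U1 <- U2 -> U6 -> U5
  P5: U4 <- U1 <- U2 -> U5
  P6: U4 <- U1 -> U5
The empty set is not sufficient: P1 (U4 <- U2 -> U6 -> U5) has no collider blocking it and no conditioned non-collider, so it is open.
Try {U1, U2}:
  P1: blocked at fork node U2 ∈ conditioning set.
  P2: blocked at fork node U2 ∈ conditioning set.
  P3: blocked at fork node U2 ∈ conditioning set.
  P4: blocked at chain node U1 ∈ conditioning set.
  P5: blocked at chain node U1 ∈ conditioning set.
  P6: blocked at fork node U1 ∈ conditioning set.
{U1, U2} contains no descendant of U4 and blocks every backdoor path.
Every element of {U1, U2} is needed (dropping U1 leaves P6 open; dropping U2 leaves P1 open), so no proper subset is valid.
Among all size-2 subsets of the eligible variables, only {U1, U2} blocks every backdoor path, so it is the unique smallest valid adjustment set.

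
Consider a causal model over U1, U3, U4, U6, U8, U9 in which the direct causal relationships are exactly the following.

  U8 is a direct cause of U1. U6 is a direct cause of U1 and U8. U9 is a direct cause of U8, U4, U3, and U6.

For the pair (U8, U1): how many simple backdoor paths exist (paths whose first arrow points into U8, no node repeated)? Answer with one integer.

2

A backdoor path from U8 to U1 is any simple undirected path whose first edge points into U8 (i.e. leaves U8 via a parent).
Parents of U8: {U6, U9}.
Enumerating:
  P1: U8 <- U9 -> U6 -> U1
  P2: U8 <- U6 -> U1
That exhausts the simple backdoor paths. Count: 2.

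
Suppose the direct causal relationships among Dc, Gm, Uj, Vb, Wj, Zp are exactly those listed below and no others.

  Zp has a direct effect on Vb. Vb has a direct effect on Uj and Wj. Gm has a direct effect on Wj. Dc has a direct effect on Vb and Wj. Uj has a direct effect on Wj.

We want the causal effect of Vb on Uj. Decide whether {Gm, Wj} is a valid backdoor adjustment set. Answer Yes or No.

No

Backdoor paths from Vb to Uj (paths whose first edge points into Vb):
  P1: Vb <- Dc -> Wj <- Uj
Condition 1 (no descendant of Vb in the set): FAILS — Wj is a descendant of Vb.
Condition 2 (every backdoor path blocked by {Gm, Wj}):
  P1: open — collider(s) Wj are conditioned on (or have a conditioned descendant) and no non-collider on the path is in the set.
{Gm, Wj} does not satisfy the backdoor criterion.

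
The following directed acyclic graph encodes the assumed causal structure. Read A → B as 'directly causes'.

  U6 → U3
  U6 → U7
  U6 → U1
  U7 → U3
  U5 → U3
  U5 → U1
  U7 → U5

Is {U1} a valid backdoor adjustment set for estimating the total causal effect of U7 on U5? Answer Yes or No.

Backdoor paths from U7 to U5 (paths whose first edge points into U7):
  P1: U7 <- U6 -> U3 <- U5
  P2: U7 <- U6 -> U1 <- U5
Condition 1 (no descendant of U7 in the set): FAILS — U1 is a descendant of U7.
Condition 2 (every backdoor path blocked by {U1}):
  P1: blocked at collider U3 (neither it nor any descendant is in the conditioning set).
  P2: open — collider(s) U1 are conditioned on (or have a conditioned descendant) and no non-collider on the path is in the set.
{U1} does not satisfy the backdoor criterion.

No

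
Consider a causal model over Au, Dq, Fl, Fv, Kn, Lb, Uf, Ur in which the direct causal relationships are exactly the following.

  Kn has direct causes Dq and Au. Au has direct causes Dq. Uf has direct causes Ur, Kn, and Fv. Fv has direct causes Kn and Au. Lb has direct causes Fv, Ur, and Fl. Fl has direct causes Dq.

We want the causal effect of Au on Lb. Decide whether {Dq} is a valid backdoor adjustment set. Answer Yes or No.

Backdoor paths from Au to Lb (paths whose first edge points into Au):
  P1: Au <- Dq -> Kn -> Fv -> Uf <- Ur -> Lb
  P2: Au <- Dq -> Kn -> Fv -> Lb
  P3: Au <- Dq -> Kn -> Uf <- Ur -> Lb
  P4: Au <- Dq -> Kn -> Uf <- Fv -> Lb
  P5: Au <- Dq -> Fl -> Lb
Condition 1 (no descendant of Au in the set): holds — descendants of Au are {Fv, Kn, Lb, Uf}; none are in {Dq}.
Condition 2 (every backdoor path blocked by {Dq}):
  P1: blocked at fork node Dq ∈ conditioning set.
  P2: blocked at fork node Dq ∈ conditioning set.
  P3: blocked at fork node Dq ∈ conditioning set.
  P4: blocked at fork node Dq ∈ conditioning set.
  P5: blocked at fork node Dq ∈ conditioning set.
{Dq} satisfies the backdoor criterion.

Yes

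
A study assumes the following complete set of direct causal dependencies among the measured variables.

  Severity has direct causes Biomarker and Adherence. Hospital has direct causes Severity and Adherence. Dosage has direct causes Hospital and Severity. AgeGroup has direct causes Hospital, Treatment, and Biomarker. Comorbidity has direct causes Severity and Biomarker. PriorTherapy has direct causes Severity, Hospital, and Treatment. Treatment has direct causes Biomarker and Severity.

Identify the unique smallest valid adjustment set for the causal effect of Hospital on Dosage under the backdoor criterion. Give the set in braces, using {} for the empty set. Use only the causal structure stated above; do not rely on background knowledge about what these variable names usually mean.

{Severity}

Variables eligible for adjustment (non-descendants of Hospital, excluding Hospital and Dosage): {Adherence, Biomarker, Comorbidity, Severity, Treatment}.
Backdoor paths from Hospital to Dosage:
  P1: Hospital <- Adherence -> Severity -> Dosage
  P2: Hospital <- Severity -> Dosage
The empty set is not sufficient: P1 (Hospital <- Adherence -> Severity -> Dosage) has no collider blocking it and no conditioned non-collider, so it is open.
Try {Severity}:
  P1: blocked at chain node Severity ∈ conditioning set.
  P2: blocked at fork node Severity ∈ conditioning set.
{Severity} contains no descendant of Hospital and blocks every backdoor path.
No other singleton works — e.g. {Adherence} leaves P2 open — so {Severity} is the unique smallest valid adjustment set.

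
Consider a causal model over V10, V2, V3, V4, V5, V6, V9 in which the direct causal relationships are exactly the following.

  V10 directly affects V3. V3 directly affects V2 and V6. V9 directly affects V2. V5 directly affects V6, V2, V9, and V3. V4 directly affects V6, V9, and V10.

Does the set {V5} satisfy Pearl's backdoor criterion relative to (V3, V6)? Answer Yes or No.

Backdoor paths from V3 to V6 (paths whose first edge points into V3):
  P1: V3 <- V10 <- V4 -> V9 <- V5 -> V6
  P2: V3 <- V10 <- V4 -> V9 -> V2 <- V5 -> V6
  P3: V3 <- V10 <- V4 -> V6
  P4: V3 <- V5 -> V9 <- V4 -> V6
  P5: V3 <- V5 -> V6
  P6: V3 <- V5 -> V2 <- V9 <- V4 -> V6
Condition 1 (no descendant of V3 in the set): holds — descendants of V3 are {V2, V6}; none are in {V5}.
Condition 2 (every backdoor path blocked by {V5}):
  P1: blocked at collider V9 (neither it nor any descendant is in the conditioning set).
  P2: blocked at collider V2 (neither it nor any descendant is in the conditioning set).
  P3: open — no interior node is in the conditioning set.
  P4: blocked at fork node V5 ∈ conditioning set.
  P5: blocked at fork node V5 ∈ conditioning set.
  P6: blocked at fork node V5 ∈ conditioning set.
{V5} does not satisfy the backdoor criterion.

No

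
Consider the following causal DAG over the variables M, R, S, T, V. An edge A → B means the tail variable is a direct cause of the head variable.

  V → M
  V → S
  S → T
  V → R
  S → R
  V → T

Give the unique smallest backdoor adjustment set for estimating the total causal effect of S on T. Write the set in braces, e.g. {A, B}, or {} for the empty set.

Variables eligible for adjustment (non-descendants of S, excluding S and T): {M, V}.
Backdoor paths from S to T:
  P1: S <- V -> T
The empty set is not sufficient: P1 (S <- V -> T) has no collider blocking it and no conditioned non-collider, so it is open.
Try {V}:
  P1: blocked at fork node V ∈ conditioning set.
{V} contains no descendant of S and blocks every backdoor path.
No other singleton works — e.g. {M} leaves P1 open — so {V} is the unique smallest valid adjustment set.

{V}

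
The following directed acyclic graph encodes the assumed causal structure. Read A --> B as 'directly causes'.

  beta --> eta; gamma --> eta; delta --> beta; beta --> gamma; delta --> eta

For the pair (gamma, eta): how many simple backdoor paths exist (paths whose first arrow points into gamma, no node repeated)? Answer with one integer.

A backdoor path from gamma to eta is any simple undirected path whose first edge points into gamma (i.e. leaves gamma via a parent).
Parents of gamma: {beta}.
Enumerating:
  P1: gamma <- beta <- delta -> eta
  P2: gamma <- beta -> eta
That exhausts the simple backdoor paths. Count: 2.

2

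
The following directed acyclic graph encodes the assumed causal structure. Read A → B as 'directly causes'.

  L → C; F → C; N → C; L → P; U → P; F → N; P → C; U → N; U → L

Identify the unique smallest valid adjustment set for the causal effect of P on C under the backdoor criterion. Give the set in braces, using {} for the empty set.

Variables eligible for adjustment (non-descendants of P, excluding P and C): {F, L, N, U}.
Backdoor paths from P to C:
  P1: P <- U -> L -> C
  P2: P <- U -> N <- F -> C
  P3: P <- U -> N -> C
  P4: P <- L <- U -> N <- F -> C
  P5: P <- L <- U -> N -> C
  P6: P <- L -> C
The empty set is not sufficient: P1 (P <- U -> L -> C) has no collider blocking it and no conditioned non-collider, so it is open.
Try {L, U}:
  P1: blocked at fork node U ∈ conditioning set.
  P2: blocked at fork node U ∈ conditioning set.
  P3: blocked at fork node U ∈ conditioning set.
  P4: blocked at chain node L ∈ conditioning set.
  P5: blocked at chain node L ∈ conditioning set.
  P6: blocked at fork node L ∈ conditioning set.
{L, U} contains no descendant of P and blocks every backdoor path.
Every element of {L, U} is needed (dropping L leaves P6 open; dropping U leaves P3 open), so no proper subset is valid.
Among all size-2 subsets of the eligible variables, only {L, U} blocks every backdoor path, so it is the unique smallest valid adjustment set.

{L, U}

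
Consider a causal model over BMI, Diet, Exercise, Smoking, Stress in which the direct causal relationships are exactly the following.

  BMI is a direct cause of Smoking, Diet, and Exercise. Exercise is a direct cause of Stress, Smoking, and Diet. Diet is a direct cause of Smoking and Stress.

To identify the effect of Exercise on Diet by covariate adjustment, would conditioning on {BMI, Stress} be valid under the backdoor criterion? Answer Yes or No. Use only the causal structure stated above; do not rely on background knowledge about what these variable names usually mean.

No

Backdoor paths from Exercise to Diet (paths whose first edge points into Exercise):
  P1: Exercise <- BMI -> Diet
  P2: Exercise <- BMI -> Smoking <- Diet
Condition 1 (no descendant of Exercise in the set): FAILS — Stress is a descendant of Exercise.
Condition 2 (every backdoor path blocked by {BMI, Stress}):
  P1: blocked at fork node BMI ∈ conditioning set.
  P2: blocked at fork node BMI ∈ conditioning set.
{BMI, Stress} does not satisfy the backdoor criterion.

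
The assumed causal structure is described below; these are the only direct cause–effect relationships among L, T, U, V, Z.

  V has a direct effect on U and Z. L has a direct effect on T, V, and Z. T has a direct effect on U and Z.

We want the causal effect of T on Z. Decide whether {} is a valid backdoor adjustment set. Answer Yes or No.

Backdoor paths from T to Z (paths whose first edge points into T):
  P1: T <- L -> V -> Z
  P2: T <- L -> Z
Condition 1 (no descendant of T in the set): holds — descendants of T are {U, Z}; none are in {}.
Condition 2 (every backdoor path blocked by {}):
  P1: open — no interior node is in the conditioning set.
  P2: open — no interior node is in the conditioning set.
{} does not satisfy the backdoor criterion.

No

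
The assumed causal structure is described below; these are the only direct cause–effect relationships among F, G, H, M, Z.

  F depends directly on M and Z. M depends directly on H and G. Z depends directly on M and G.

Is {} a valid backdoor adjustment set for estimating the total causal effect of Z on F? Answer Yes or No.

Backdoor paths from Z to F (paths whose first edge points into Z):
  P1: Z <- G -> M -> F
  P2: Z <- M -> F
Condition 1 (no descendant of Z in the set): holds — descendants of Z are {F}; none are in {}.
Condition 2 (every backdoor path blocked by {}):
  P1: open — no interior node is in the conditioning set.
  P2: open — no interior node is in the conditioning set.
{} does not satisfy the backdoor criterion.

No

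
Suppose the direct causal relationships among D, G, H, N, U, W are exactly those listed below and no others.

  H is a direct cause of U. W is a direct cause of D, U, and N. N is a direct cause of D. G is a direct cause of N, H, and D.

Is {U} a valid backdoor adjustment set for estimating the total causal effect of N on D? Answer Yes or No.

No

Backdoor paths from N to D (paths whose first edge points into N):
  P1: N <- G -> H -> U <- W -> D
  P2: N <- G -> D
  P3: N <- W -> U <- H <- G -> D
  P4: N <- W -> D
Condition 1 (no descendant of N in the set): holds — descendants of N are {D}; none are in {U}.
Condition 2 (every backdoor path blocked by {U}):
  P1: open — collider(s) U are conditioned on (or have a conditioned descendant) and no non-collider on the path is in the set.
  P2: open — no interior node is in the conditioning set.
  P3: open — collider(s) U are conditioned on (or have a conditioned descendant) and no non-collider on the path is in the set.
  P4: open — no interior node is in the conditioning set.
{U} does not satisfy the backdoor criterion.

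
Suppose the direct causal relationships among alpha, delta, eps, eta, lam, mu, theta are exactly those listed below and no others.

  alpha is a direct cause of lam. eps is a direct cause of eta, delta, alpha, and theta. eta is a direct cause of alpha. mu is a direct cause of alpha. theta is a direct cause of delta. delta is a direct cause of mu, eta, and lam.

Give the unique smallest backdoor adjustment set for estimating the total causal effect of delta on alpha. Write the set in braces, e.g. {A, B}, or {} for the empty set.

{eps}

Variables eligible for adjustment (non-descendants of delta, excluding delta and alpha): {eps, theta}.
Backdoor paths from delta to alpha:
  P1: delta <- eps -> eta -> alpha
  P2: delta <- eps -> alpha
  P3: delta <- theta <- eps -> eta -> alpha
  P4: delta <- theta <- eps -> alpha
The empty set is not sufficient: P1 (delta <- eps -> eta -> alpha) has no collider blocking it and no conditioned non-collider, so it is open.
Try {eps}:
  P1: blocked at fork node eps ∈ conditioning set.
  P2: blocked at fork node eps ∈ conditioning set.
  P3: blocked at fork node eps ∈ conditioning set.
  P4: blocked at fork node eps ∈ conditioning set.
{eps} contains no descendant of delta and blocks every backdoor path.
No other singleton works — e.g. {theta} leaves P1 open — so {eps} is the unique smallest valid adjustment set.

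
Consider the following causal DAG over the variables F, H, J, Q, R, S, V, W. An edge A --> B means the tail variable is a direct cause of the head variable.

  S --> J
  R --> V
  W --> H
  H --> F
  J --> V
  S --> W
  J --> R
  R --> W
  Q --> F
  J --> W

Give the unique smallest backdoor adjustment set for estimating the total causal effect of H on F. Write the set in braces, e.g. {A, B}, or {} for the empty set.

Variables eligible for adjustment (non-descendants of H, excluding H and F): {J, Q, R, S, V, W}.
Backdoor paths from H to F:
  (none)
With no backdoor paths the empty set already satisfies the criterion, and it is trivially minimal.

{}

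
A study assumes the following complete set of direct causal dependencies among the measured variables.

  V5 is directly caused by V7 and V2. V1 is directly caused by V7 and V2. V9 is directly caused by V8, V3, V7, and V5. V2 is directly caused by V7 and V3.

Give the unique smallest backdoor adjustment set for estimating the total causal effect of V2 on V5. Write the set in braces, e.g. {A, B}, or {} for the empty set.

{V7}

Variables eligible for adjustment (non-descendants of V2, excluding V2 and V5): {V3, V7, V8}.
Backdoor paths from V2 to V5:
  P1: V2 <- V3 -> V9 <- V7 -> V5
  P2: V2 <- V3 -> V9 <- V5
  P3: V2 <- V7 -> V5
  P4: V2 <- V7 -> V9 <- V5
The empty set is not sufficient: P3 (V2 <- V7 -> V5) has no collider blocking it and no conditioned non-collider, so it is open.
Try {V7}:
  P1: blocked at collider V9 (neither it nor any descendant is in the conditioning set).
  P2: blocked at collider V9 (neither it nor any descendant is in the conditioning set).
  P3: blocked at fork node V7 ∈ conditioning set.
  P4: blocked at fork node V7 ∈ conditioning set.
{V7} contains no descendant of V2 and blocks every backdoor path.
No other singleton works — e.g. {V3} leaves P3 open — so {V7} is the unique smallest valid adjustment set.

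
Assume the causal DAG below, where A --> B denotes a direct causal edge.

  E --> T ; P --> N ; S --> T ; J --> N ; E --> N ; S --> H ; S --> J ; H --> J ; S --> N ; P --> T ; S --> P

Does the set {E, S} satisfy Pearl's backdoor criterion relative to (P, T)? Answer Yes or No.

Backdoor paths from P to T (paths whose first edge points into P):
  P1: P <- S -> H -> J -> N <- E -> T
  P2: P <- S -> J -> N <- E -> T
  P3: P <- S -> N <- E -> T
  P4: P <- S -> T
Condition 1 (no descendant of P in the set): holds — descendants of P are {N, T}; none are in {E, S}.
Condition 2 (every backdoor path blocked by {E, S}):
  P1: blocked at fork node S ∈ conditioning set.
  P2: blocked at fork node S ∈ conditioning set.
  P3: blocked at fork node S ∈ conditioning set.
  P4: blocked at fork node S ∈ conditioning set.
{E, S} satisfies the backdoor criterion.

Yes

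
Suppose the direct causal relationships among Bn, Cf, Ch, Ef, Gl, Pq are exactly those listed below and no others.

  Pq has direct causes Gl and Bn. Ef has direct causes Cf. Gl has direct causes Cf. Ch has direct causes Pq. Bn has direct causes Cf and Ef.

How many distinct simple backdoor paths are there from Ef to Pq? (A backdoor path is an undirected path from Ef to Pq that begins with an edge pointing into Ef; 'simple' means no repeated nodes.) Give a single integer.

A backdoor path from Ef to Pq is any simple undirected path whose first edge points into Ef (i.e. leaves Ef via a parent).
Parents of Ef: {Cf}.
Enumerating:
  P1: Ef <- Cf -> Bn -> Pq
  P2: Ef <- Cf -> Gl -> Pq
That exhausts the simple backdoor paths. Count: 2.

2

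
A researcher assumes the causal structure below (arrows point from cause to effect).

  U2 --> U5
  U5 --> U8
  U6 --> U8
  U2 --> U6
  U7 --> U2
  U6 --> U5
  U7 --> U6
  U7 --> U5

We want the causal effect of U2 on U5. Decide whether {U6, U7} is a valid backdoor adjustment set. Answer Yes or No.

Backdoor paths from U2 to U5 (paths whose first edge points into U2):
  P1: U2 <- U7 -> U6 -> U5
  P2: U2 <- U7 -> U6 -> U8 <- U5
  P3: U2 <- U7 -> U5
Condition 1 (no descendant of U2 in the set): FAILS — U6 is a descendant of U2.
Condition 2 (every backdoor path blocked by {U6, U7}):
  P1: blocked at fork node U7 ∈ conditioning set.
  P2: blocked at fork node U7 ∈ conditioning set.
  P3: blocked at fork node U7 ∈ conditioning set.
{U6, U7} does not satisfy the backdoor criterion.

No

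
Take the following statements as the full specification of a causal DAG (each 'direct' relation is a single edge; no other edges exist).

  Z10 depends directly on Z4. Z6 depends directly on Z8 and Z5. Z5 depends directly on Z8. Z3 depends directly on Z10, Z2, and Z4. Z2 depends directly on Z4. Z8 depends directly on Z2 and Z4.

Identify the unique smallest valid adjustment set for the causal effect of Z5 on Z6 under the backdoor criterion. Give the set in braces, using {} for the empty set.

Variables eligible for adjustment (non-descendants of Z5, excluding Z5 and Z6): {Z10, Z2, Z3, Z4, Z8}.
Backdoor paths from Z5 to Z6:
  P1: Z5 <- Z8 -> Z6
The empty set is not sufficient: P1 (Z5 <- Z8 -> Z6) has no collider blocking it and no conditioned non-collider, so it is open.
Try {Z8}:
  P1: blocked at fork node Z8 ∈ conditioning set.
{Z8} contains no descendant of Z5 and blocks every backdoor path.
No other singleton works — e.g. {Z4} leaves P1 open — so {Z8} is the unique smallest valid adjustment set.

{Z8}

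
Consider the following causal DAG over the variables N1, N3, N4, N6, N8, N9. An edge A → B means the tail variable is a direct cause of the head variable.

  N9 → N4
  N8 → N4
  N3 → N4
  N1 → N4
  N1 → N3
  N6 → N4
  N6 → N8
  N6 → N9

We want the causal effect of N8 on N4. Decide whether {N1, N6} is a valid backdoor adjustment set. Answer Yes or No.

Backdoor paths from N8 to N4 (paths whose first edge points into N8):
  P1: N8 <- N6 -> N9 -> N4
  P2: N8 <- N6 -> N4
Condition 1 (no descendant of N8 in the set): holds — descendants of N8 are {N4}; none are in {N1, N6}.
Condition 2 (every backdoor path blocked by {N1, N6}):
  P1: blocked at fork node N6 ∈ conditioning set.
  P2: blocked at fork node N6 ∈ conditioning set.
{N1, N6} satisfies the backdoor criterion.

Yes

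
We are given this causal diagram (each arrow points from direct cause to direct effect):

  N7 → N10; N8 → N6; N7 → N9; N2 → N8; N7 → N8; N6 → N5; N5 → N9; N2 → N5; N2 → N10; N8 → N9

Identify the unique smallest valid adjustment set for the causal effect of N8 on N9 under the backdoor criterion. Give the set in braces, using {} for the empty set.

{N2, N7}

Variables eligible for adjustment (non-descendants of N8, excluding N8 and N9): {N10, N2, N7}.
Backdoor paths from N8 to N9:
  P1: N8 <- N7 -> N10 <- N2 -> N5 -> N9
  P2: N8 <- N7 -> N9
  P3: N8 <- N2 -> N10 <- N7 -> N9
  P4: N8 <- N2 -> N5 -> N9
The empty set is not sufficient: P2 (N8 <- N7 -> N9) has no collider blocking it and no conditioned non-collider, so it is open.
Try {N2, N7}:
  P1: blocked at fork node N7 ∈ conditioning set.
  P2: blocked at fork node N7 ∈ conditioning set.
  P3: blocked at fork node N2 ∈ conditioning set.
  P4: blocked at fork node N2 ∈ conditioning set.
{N2, N7} contains no descendant of N8 and blocks every backdoor path.
Every element of {N2, N7} is needed (dropping N2 leaves P4 open; dropping N7 leaves P2 open), so no proper subset is valid.
Among all size-2 subsets of the eligible variables, only {N2, N7} blocks every backdoor path, so it is the unique smallest valid adjustment set.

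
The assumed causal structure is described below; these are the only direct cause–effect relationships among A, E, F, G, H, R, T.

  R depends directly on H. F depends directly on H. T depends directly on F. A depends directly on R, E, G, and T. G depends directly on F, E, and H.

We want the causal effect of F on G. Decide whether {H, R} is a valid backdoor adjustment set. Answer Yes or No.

Backdoor paths from F to G (paths whose first edge points into F):
  P1: F <- H -> R -> A <- E -> G
  P2: F <- H -> R -> A <- G
  P3: F <- H -> G
Condition 1 (no descendant of F in the set): holds — descendants of F are {A, G, T}; none are in {H, R}.
Condition 2 (every backdoor path blocked by {H, R}):
  P1: blocked at fork node H ∈ conditioning set.
  P2: blocked at fork node H ∈ conditioning set.
  P3: blocked at fork node H ∈ conditioning set.
{H, R} satisfies the backdoor criterion.

Yes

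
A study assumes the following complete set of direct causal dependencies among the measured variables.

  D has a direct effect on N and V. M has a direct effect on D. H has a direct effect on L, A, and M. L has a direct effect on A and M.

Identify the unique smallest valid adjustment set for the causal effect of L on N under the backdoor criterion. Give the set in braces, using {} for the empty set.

{H}

Variables eligible for adjustment (non-descendants of L, excluding L and N): {H}.
Backdoor paths from L to N:
  P1: L <- H -> M -> D -> N
The empty set is not sufficient: P1 (L <- H -> M -> D -> N) has no collider blocking it and no conditioned non-collider, so it is open.
Try {H}:
  P1: blocked at fork node H ∈ conditioning set.
{H} contains no descendant of L and blocks every backdoor path.
{H} is the unique smallest valid adjustment set.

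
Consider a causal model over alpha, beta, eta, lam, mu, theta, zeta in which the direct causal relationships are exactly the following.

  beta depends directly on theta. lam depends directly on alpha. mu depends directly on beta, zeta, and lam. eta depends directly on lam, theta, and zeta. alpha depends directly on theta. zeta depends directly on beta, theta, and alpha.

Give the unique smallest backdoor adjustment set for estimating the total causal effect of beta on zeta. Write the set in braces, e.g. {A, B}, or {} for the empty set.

{theta}

Variables eligible for adjustment (non-descendants of beta, excluding beta and zeta): {alpha, lam, theta}.
Backdoor paths from beta to zeta:
  P1: beta <- theta -> alpha -> lam -> mu <- zeta
  P2: beta <- theta -> alpha -> lam -> eta <- zeta
  P3: beta <- theta -> alpha -> zeta
  P4: beta <- theta -> zeta
  P5: beta <- theta -> eta <- lam <- alpha -> zeta
  P6: beta <- theta -> eta <- lam -> mu <- zeta
  P7: beta <- theta -> eta <- zeta
The empty set is not sufficient: P3 (beta <- theta -> alpha -> zeta) has no collider blocking it and no conditioned non-collider, so it is open.
Try {theta}:
  P1: blocked at fork node theta ∈ conditioning set.
  P2: blocked at fork node theta ∈ conditioning set.
  P3: blocked at fork node theta ∈ conditioning set.
  P4: blocked at fork node theta ∈ conditioning set.
  P5: blocked at fork node theta ∈ conditioning set.
  P6: blocked at fork node theta ∈ conditioning set.
  P7: blocked at fork node theta ∈ conditioning set.
{theta} contains no descendant of beta and blocks every backdoor path.
No other singleton works — e.g. {alpha} leaves P4 open — so {theta} is the unique smallest valid adjustment set.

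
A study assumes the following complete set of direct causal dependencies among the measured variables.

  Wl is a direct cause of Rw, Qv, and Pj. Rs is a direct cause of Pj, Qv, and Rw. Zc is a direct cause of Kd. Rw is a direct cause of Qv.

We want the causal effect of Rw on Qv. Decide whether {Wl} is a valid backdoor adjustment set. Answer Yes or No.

No

Backdoor paths from Rw to Qv (paths whose first edge points into Rw):
  P1: Rw <- Rs -> Pj <- Wl -> Qv
  P2: Rw <- Rs -> Qv
  P3: Rw <- Wl -> Pj <- Rs -> Qv
  P4: Rw <- Wl -> Qv
Condition 1 (no descendant of Rw in the set): holds — descendants of Rw are {Qv}; none are in {Wl}.
Condition 2 (every backdoor path blocked by {Wl}):
  P1: blocked at collider Pj (neither it nor any descendant is in the conditioning set).
  P2: open — no interior node is in the conditioning set.
  P3: blocked at fork node Wl ∈ conditioning set.
  P4: blocked at fork node Wl ∈ conditioning set.
{Wl} does not satisfy the backdoor criterion.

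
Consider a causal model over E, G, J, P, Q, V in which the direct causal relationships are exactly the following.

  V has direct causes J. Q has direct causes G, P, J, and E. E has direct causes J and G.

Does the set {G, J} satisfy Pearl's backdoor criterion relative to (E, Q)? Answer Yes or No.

Yes

Backdoor paths from E to Q (paths whose first edge points into E):
  P1: E <- G -> Q
  P2: E <- J -> Q
Condition 1 (no descendant of E in the set): holds — descendants of E are {Q}; none are in {G, J}.
Condition 2 (every backdoor path blocked by {G, J}):
  P1: blocked at fork node G ∈ conditioning set.
  P2: blocked at fork node J ∈ conditioning set.
{G, J} satisfies the backdoor criterion.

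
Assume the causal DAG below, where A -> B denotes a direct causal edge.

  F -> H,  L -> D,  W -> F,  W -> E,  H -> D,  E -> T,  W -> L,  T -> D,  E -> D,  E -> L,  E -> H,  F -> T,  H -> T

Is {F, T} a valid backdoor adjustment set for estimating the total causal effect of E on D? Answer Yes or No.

No

Backdoor paths from E to D (paths whose first edge points into E):
  P1: E <- W -> F -> H -> T -> D
  P2: E <- W -> F -> H -> D
  P3: E <- W -> F -> T <- H -> D
  P4: E <- W -> F -> T -> D
  P5: E <- W -> L -> D
Condition 1 (no descendant of E in the set): FAILS — T is a descendant of E.
Condition 2 (every backdoor path blocked by {F, T}):
  P1: blocked at chain node F ∈ conditioning set.
  P2: blocked at chain node F ∈ conditioning set.
  P3: blocked at chain node F ∈ conditioning set.
  P4: blocked at chain node F ∈ conditioning set.
  P5: open — no interior node is in the conditioning set.
{F, T} does not satisfy the backdoor criterion.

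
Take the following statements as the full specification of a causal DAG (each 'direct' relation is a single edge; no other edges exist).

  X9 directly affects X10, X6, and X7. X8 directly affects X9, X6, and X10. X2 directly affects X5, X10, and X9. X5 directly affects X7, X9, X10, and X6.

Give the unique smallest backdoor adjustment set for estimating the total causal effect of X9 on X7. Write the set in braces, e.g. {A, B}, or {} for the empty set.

Variables eligible for adjustment (non-descendants of X9, excluding X9 and X7): {X2, X5, X8}.
Backdoor paths from X9 to X7:
  P1: X9 <- X8 -> X10 <- X2 -> X5 -> X7
  P2: X9 <- X8 -> X10 <- X5 -> X7
  P3: X9 <- X8 -> X6 <- X5 -> X7
  P4: X9 <- X2 -> X5 -> X7
  P5: X9 <- X2 -> X10 <- X8 -> X6 <- X5 -> X7
  P6: X9 <- X2 -> X10 <- X5 -> X7
  P7: X9 <- X5 -> X7
The empty set is not sufficient: P4 (X9 <- X2 -> X5 -> X7) has no collider blocking it and no conditioned non-collider, so it is open.
Try {X5}:
  P1: blocked at collider X10 (neither it nor any descendant is in the conditioning set).
  P2: blocked at collider X10 (neither it nor any descendant is in the conditioning set).
  P3: blocked at collider X6 (neither it nor any descendant is in the conditioning set).
  P4: blocked at chain node X5 ∈ conditioning set.
  P5: blocked at collider X10 (neither it nor any descendant is in the conditioning set).
  P6: blocked at collider X10 (neither it nor any descendant is in the conditioning set).
  P7: blocked at fork node X5 ∈ conditioning set.
{X5} contains no descendant of X9 and blocks every backdoor path.
No other singleton works — e.g. {X8} leaves P4 open — so {X5} is the unique smallest valid adjustment set.

{X5}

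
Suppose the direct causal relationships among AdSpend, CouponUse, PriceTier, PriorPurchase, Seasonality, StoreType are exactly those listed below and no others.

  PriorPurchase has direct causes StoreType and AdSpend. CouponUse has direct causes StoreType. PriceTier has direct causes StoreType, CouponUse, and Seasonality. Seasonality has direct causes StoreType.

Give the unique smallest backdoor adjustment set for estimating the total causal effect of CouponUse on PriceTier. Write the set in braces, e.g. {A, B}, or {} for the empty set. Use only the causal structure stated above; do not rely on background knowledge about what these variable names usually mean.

Variables eligible for adjustment (non-descendants of CouponUse, excluding CouponUse and PriceTier): {AdSpend, PriorPurchase, Seasonality, StoreType}.
Backdoor paths from CouponUse to PriceTier:
  P1: CouponUse <- StoreType -> Seasonality -> PriceTier
  P2: CouponUse <- StoreType -> PriceTier
The empty set is not sufficient: P1 (CouponUse <- StoreType -> Seasonality -> PriceTier) has no collider blocking it and no conditioned non-collider, so it is open.
Try {StoreType}:
  P1: blocked at fork node StoreType ∈ conditioning set.
  P2: blocked at fork node StoreType ∈ conditioning set.
{StoreType} contains no descendant of CouponUse and blocks every backdoor path.
No other singleton works — e.g. {Seasonality} leaves P2 open — so {StoreType} is the unique smallest valid adjustment set.

{StoreType}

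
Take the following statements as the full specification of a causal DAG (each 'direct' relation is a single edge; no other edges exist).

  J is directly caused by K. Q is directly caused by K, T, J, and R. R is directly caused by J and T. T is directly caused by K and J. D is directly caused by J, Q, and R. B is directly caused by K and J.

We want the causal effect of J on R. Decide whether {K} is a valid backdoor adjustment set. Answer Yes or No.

Backdoor paths from J to R (paths whose first edge points into J):
  P1: J <- K -> T -> R
  P2: J <- K -> T -> Q <- R
  P3: J <- K -> T -> Q -> D <- R
  P4: J <- K -> Q <- T -> R
  P5: J <- K -> Q <- R
  P6: J <- K -> Q -> D <- R
Condition 1 (no descendant of J in the set): holds — descendants of J are {B, D, Q, R, T}; none are in {K}.
Condition 2 (every backdoor path blocked by {K}):
  P1: blocked at fork node K ∈ conditioning set.
  P2: blocked at fork node K ∈ conditioning set.
  P3: blocked at fork node K ∈ conditioning set.
  P4: blocked at fork node K ∈ conditioning set.
  P5: blocked at fork node K ∈ conditioning set.
  P6: blocked at fork node K ∈ conditioning set.
{K} satisfies the backdoor criterion.

Yes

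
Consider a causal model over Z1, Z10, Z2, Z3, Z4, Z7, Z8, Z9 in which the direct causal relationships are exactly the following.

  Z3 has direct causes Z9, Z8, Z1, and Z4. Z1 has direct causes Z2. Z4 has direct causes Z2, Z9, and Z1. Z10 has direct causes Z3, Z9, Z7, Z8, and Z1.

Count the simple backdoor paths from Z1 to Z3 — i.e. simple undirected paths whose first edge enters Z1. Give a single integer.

4

A backdoor path from Z1 to Z3 is any simple undirected path whose first edge points into Z1 (i.e. leaves Z1 via a parent).
Parents of Z1: {Z2}.
Enumerating:
  P1: Z1 <- Z2 -> Z4 <- Z9 -> Z3
  P2: Z1 <- Z2 -> Z4 <- Z9 -> Z10 <- Z8 -> Z3
  P3: Z1 <- Z2 -> Z4 <- Z9 -> Z10 <- Z3
  P4: Z1 <- Z2 -> Z4 -> Z3
That exhausts the simple backdoor paths. Count: 4.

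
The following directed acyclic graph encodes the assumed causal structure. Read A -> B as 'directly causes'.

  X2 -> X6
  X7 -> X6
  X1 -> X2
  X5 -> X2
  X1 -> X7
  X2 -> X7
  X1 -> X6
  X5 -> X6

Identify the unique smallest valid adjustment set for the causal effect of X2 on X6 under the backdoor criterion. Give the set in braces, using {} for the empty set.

{X1, X5}

Variables eligible for adjustment (non-descendants of X2, excluding X2 and X6): {X1, X5}.
Backdoor paths from X2 to X6:
  P1: X2 <- X5 -> X6
  P2: X2 <- X1 -> X7 -> X6
  P3: X2 <- X1 -> X6
The empty set is not sufficient: P1 (X2 <- X5 -> X6) has no collider blocking it and no conditioned non-collider, so it is open.
Try {X1, X5}:
  P1: blocked at fork node X5 ∈ conditioning set.
  P2: blocked at fork node X1 ∈ conditioning set.
  P3: blocked at fork node X1 ∈ conditioning set.
{X1, X5} contains no descendant of X2 and blocks every backdoor path.
Every element of {X1, X5} is needed (dropping X1 leaves P2 open; dropping X5 leaves P1 open), so no proper subset is valid.
Among all size-2 subsets of the eligible variables, only {X1, X5} blocks every backdoor path, so it is the unique smallest valid adjustment set.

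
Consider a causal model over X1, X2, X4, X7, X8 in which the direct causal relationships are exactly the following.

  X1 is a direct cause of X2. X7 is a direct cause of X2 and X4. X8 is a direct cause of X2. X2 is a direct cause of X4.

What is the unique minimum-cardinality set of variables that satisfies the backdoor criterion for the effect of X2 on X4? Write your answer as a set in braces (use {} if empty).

Variables eligible for adjustment (non-descendants of X2, excluding X2 and X4): {X1, X7, X8}.
Backdoor paths from X2 to X4:
  P1: X2 <- X7 -> X4
The empty set is not sufficient: P1 (X2 <- X7 -> X4) has no collider blocking it and no conditioned non-collider, so it is open.
Try {X7}:
  P1: blocked at fork node X7 ∈ conditioning set.
{X7} contains no descendant of X2 and blocks every backdoor path.
No other singleton works — e.g. {X1} leaves P1 open — so {X7} is the unique smallest valid adjustment set.

{X7}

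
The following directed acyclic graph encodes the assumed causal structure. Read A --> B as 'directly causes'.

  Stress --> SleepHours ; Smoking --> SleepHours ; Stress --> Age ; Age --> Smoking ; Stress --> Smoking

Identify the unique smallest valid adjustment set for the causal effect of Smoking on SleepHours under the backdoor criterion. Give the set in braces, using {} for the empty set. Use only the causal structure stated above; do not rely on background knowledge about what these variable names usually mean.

{Stress}

Variables eligible for adjustment (non-descendants of Smoking, excluding Smoking and SleepHours): {Age, Stress}.
Backdoor paths from Smoking to SleepHours:
  P1: Smoking <- Stress -> SleepHours
  P2: Smoking <- Age <- Stress -> SleepHours
The empty set is not sufficient: P1 (Smoking <- Stress -> SleepHours) has no collider blocking it and no conditioned non-collider, so it is open.
Try {Stress}:
  P1: blocked at fork node Stress ∈ conditioning set.
  P2: blocked at fork node Stress ∈ conditioning set.
{Stress} contains no descendant of Smoking and blocks every backdoor path.
No other singleton works — e.g. {Age} leaves P1 open — so {Stress} is the unique smallest valid adjustment set.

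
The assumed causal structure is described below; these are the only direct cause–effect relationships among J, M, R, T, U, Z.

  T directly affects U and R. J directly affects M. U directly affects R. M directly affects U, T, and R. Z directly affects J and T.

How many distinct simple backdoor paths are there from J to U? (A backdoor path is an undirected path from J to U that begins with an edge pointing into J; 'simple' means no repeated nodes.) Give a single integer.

A backdoor path from J to U is any simple undirected path whose first edge points into J (i.e. leaves J via a parent).
Parents of J: {Z}.
Enumerating:
  P1: J <- Z -> T <- M -> U
  P2: J <- Z -> T <- M -> R <- U
  P3: J <- Z -> T -> U
  P4: J <- Z -> T -> R <- M -> U
  P5: J <- Z -> T -> R <- U
That exhausts the simple backdoor paths. Count: 5.

5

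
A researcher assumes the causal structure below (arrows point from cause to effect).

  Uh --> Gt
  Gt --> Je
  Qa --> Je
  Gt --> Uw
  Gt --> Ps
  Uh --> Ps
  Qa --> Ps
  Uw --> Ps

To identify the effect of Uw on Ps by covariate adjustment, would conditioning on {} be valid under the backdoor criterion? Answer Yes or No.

No

Backdoor paths from Uw to Ps (paths whose first edge points into Uw):
  P1: Uw <- Gt <- Uh -> Ps
  P2: Uw <- Gt -> Je <- Qa -> Ps
  P3: Uw <- Gt -> Ps
Condition 1 (no descendant of Uw in the set): holds — descendants of Uw are {Ps}; none are in {}.
Condition 2 (every backdoor path blocked by {}):
  P1: open — no interior node is in the conditioning set.
  P2: blocked at collider Je (neither it nor any descendant is in the conditioning set).
  P3: open — no interior node is in the conditioning set.
{} does not satisfy the backdoor criterion.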